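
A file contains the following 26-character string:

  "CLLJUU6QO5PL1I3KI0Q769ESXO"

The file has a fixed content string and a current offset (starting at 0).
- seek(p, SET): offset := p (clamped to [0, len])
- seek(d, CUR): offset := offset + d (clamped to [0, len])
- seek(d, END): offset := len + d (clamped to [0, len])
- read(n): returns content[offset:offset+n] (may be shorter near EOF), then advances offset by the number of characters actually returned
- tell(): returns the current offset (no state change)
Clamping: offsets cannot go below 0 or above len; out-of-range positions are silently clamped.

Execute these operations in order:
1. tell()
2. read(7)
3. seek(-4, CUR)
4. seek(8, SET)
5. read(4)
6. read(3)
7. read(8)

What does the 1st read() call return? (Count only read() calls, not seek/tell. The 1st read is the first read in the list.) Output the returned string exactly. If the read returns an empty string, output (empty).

After 1 (tell()): offset=0
After 2 (read(7)): returned 'CLLJUU6', offset=7
After 3 (seek(-4, CUR)): offset=3
After 4 (seek(8, SET)): offset=8
After 5 (read(4)): returned 'O5PL', offset=12
After 6 (read(3)): returned '1I3', offset=15
After 7 (read(8)): returned 'KI0Q769E', offset=23

Answer: CLLJUU6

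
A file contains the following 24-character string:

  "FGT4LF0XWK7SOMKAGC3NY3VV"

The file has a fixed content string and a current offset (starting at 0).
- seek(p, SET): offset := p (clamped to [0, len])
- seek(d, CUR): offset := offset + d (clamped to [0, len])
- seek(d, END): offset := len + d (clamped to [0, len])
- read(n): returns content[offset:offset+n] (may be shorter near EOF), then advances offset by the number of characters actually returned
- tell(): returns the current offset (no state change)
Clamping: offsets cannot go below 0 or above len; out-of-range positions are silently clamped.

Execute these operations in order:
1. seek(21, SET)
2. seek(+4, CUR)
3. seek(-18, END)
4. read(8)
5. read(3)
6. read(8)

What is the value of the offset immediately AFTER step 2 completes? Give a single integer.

Answer: 24

Derivation:
After 1 (seek(21, SET)): offset=21
After 2 (seek(+4, CUR)): offset=24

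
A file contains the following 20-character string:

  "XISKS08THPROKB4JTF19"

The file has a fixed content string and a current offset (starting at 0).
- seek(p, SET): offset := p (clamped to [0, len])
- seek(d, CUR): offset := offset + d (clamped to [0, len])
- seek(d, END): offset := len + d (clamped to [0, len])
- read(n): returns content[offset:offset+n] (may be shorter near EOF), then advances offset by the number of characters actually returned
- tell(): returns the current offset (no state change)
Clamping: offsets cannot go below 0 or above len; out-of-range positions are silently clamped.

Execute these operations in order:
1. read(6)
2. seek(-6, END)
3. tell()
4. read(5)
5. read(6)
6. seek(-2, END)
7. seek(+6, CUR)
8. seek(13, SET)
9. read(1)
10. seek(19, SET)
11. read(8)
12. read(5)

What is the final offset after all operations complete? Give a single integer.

After 1 (read(6)): returned 'XISKS0', offset=6
After 2 (seek(-6, END)): offset=14
After 3 (tell()): offset=14
After 4 (read(5)): returned '4JTF1', offset=19
After 5 (read(6)): returned '9', offset=20
After 6 (seek(-2, END)): offset=18
After 7 (seek(+6, CUR)): offset=20
After 8 (seek(13, SET)): offset=13
After 9 (read(1)): returned 'B', offset=14
After 10 (seek(19, SET)): offset=19
After 11 (read(8)): returned '9', offset=20
After 12 (read(5)): returned '', offset=20

Answer: 20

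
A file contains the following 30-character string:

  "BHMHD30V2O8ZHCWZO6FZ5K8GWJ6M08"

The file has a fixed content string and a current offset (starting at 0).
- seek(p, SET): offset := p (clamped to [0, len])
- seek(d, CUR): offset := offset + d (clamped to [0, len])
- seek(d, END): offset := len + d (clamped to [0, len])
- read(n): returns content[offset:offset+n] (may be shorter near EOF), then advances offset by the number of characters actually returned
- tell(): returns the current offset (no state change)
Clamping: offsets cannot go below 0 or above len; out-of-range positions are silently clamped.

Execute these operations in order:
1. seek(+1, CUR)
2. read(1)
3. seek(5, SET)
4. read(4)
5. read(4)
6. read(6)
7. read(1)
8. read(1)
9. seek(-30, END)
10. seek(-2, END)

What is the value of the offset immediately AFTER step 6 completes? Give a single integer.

Answer: 19

Derivation:
After 1 (seek(+1, CUR)): offset=1
After 2 (read(1)): returned 'H', offset=2
After 3 (seek(5, SET)): offset=5
After 4 (read(4)): returned '30V2', offset=9
After 5 (read(4)): returned 'O8ZH', offset=13
After 6 (read(6)): returned 'CWZO6F', offset=19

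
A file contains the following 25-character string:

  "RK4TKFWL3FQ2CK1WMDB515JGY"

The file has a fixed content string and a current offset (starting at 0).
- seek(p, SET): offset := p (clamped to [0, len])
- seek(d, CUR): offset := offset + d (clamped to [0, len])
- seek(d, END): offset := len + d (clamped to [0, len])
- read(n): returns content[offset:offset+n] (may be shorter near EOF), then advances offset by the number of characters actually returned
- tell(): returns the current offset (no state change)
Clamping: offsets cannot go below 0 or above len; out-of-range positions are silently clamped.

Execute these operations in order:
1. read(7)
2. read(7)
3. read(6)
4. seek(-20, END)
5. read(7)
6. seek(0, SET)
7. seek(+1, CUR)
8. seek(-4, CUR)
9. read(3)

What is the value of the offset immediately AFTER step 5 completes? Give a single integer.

After 1 (read(7)): returned 'RK4TKFW', offset=7
After 2 (read(7)): returned 'L3FQ2CK', offset=14
After 3 (read(6)): returned '1WMDB5', offset=20
After 4 (seek(-20, END)): offset=5
After 5 (read(7)): returned 'FWL3FQ2', offset=12

Answer: 12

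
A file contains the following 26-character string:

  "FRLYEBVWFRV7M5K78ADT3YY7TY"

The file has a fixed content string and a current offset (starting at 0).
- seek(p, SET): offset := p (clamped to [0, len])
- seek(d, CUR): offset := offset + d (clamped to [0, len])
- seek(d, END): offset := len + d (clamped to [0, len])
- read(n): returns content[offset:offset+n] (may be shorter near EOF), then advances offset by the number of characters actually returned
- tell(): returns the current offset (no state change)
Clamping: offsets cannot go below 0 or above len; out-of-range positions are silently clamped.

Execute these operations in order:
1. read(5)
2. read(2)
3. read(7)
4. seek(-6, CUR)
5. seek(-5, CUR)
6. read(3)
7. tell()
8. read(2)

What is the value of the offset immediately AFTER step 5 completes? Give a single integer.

Answer: 3

Derivation:
After 1 (read(5)): returned 'FRLYE', offset=5
After 2 (read(2)): returned 'BV', offset=7
After 3 (read(7)): returned 'WFRV7M5', offset=14
After 4 (seek(-6, CUR)): offset=8
After 5 (seek(-5, CUR)): offset=3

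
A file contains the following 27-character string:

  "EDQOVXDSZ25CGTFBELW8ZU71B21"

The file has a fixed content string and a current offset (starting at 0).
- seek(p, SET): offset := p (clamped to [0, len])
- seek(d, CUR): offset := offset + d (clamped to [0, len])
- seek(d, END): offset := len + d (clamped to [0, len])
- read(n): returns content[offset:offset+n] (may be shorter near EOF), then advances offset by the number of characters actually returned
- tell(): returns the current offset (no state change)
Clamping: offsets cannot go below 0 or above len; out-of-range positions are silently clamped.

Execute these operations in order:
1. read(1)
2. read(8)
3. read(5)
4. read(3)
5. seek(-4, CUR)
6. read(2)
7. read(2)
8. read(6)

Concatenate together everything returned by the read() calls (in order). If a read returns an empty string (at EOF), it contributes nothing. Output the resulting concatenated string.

After 1 (read(1)): returned 'E', offset=1
After 2 (read(8)): returned 'DQOVXDSZ', offset=9
After 3 (read(5)): returned '25CGT', offset=14
After 4 (read(3)): returned 'FBE', offset=17
After 5 (seek(-4, CUR)): offset=13
After 6 (read(2)): returned 'TF', offset=15
After 7 (read(2)): returned 'BE', offset=17
After 8 (read(6)): returned 'LW8ZU7', offset=23

Answer: EDQOVXDSZ25CGTFBETFBELW8ZU7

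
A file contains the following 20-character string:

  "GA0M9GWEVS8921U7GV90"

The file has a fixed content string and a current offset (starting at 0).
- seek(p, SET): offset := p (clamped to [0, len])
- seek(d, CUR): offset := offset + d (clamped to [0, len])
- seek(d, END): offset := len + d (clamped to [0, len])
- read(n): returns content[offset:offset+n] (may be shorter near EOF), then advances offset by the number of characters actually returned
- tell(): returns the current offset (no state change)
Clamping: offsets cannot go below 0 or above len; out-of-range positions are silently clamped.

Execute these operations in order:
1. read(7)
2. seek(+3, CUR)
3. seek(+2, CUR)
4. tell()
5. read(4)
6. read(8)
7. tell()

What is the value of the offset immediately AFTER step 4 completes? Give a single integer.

Answer: 12

Derivation:
After 1 (read(7)): returned 'GA0M9GW', offset=7
After 2 (seek(+3, CUR)): offset=10
After 3 (seek(+2, CUR)): offset=12
After 4 (tell()): offset=12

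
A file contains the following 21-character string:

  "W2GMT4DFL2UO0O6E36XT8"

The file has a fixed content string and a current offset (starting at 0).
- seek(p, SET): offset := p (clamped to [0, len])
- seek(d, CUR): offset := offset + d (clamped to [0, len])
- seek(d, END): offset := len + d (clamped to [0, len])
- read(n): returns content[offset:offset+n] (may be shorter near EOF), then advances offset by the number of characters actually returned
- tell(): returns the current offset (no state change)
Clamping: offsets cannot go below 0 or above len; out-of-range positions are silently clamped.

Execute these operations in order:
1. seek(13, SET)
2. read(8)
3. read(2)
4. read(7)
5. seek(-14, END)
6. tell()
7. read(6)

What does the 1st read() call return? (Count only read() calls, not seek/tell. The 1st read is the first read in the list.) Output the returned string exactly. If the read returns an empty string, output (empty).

After 1 (seek(13, SET)): offset=13
After 2 (read(8)): returned 'O6E36XT8', offset=21
After 3 (read(2)): returned '', offset=21
After 4 (read(7)): returned '', offset=21
After 5 (seek(-14, END)): offset=7
After 6 (tell()): offset=7
After 7 (read(6)): returned 'FL2UO0', offset=13

Answer: O6E36XT8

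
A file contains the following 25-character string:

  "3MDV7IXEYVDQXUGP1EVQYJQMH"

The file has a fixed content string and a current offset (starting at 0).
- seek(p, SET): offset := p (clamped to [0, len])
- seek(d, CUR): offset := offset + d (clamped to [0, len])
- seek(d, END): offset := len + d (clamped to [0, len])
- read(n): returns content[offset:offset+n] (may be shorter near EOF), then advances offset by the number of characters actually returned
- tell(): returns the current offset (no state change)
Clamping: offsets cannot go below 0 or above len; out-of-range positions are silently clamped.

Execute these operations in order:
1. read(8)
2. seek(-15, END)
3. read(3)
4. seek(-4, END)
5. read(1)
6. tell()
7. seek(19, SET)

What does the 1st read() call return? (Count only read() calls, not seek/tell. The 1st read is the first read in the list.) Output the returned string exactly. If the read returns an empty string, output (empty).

Answer: 3MDV7IXE

Derivation:
After 1 (read(8)): returned '3MDV7IXE', offset=8
After 2 (seek(-15, END)): offset=10
After 3 (read(3)): returned 'DQX', offset=13
After 4 (seek(-4, END)): offset=21
After 5 (read(1)): returned 'J', offset=22
After 6 (tell()): offset=22
After 7 (seek(19, SET)): offset=19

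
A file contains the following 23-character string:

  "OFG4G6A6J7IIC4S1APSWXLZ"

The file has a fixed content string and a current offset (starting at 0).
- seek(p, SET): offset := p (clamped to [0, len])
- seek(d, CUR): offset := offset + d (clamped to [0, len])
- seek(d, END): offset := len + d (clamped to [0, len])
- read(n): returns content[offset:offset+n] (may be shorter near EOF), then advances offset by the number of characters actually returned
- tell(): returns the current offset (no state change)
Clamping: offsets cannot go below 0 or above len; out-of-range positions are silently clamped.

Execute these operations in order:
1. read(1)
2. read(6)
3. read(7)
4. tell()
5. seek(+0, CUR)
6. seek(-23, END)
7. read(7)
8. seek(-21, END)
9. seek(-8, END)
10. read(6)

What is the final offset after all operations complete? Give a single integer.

Answer: 21

Derivation:
After 1 (read(1)): returned 'O', offset=1
After 2 (read(6)): returned 'FG4G6A', offset=7
After 3 (read(7)): returned '6J7IIC4', offset=14
After 4 (tell()): offset=14
After 5 (seek(+0, CUR)): offset=14
After 6 (seek(-23, END)): offset=0
After 7 (read(7)): returned 'OFG4G6A', offset=7
After 8 (seek(-21, END)): offset=2
After 9 (seek(-8, END)): offset=15
After 10 (read(6)): returned '1APSWX', offset=21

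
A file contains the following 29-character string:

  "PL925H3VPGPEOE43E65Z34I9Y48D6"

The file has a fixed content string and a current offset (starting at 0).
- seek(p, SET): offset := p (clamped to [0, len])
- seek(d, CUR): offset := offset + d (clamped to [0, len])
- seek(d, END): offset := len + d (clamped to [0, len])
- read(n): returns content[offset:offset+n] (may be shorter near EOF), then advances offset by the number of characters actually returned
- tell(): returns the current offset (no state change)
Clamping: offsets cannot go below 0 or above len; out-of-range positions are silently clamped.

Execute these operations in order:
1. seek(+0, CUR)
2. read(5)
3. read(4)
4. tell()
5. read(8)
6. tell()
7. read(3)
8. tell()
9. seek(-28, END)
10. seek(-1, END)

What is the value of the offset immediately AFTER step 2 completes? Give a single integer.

Answer: 5

Derivation:
After 1 (seek(+0, CUR)): offset=0
After 2 (read(5)): returned 'PL925', offset=5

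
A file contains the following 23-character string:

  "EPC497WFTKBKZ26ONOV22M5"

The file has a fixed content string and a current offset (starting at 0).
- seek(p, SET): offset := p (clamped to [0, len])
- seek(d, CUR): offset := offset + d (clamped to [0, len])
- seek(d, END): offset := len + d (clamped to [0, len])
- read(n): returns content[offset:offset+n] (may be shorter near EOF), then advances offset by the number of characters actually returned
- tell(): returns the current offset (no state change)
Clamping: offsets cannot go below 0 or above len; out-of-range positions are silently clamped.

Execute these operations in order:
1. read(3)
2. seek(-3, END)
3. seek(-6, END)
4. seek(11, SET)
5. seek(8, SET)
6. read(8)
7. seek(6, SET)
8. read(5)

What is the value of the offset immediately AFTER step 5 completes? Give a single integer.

Answer: 8

Derivation:
After 1 (read(3)): returned 'EPC', offset=3
After 2 (seek(-3, END)): offset=20
After 3 (seek(-6, END)): offset=17
After 4 (seek(11, SET)): offset=11
After 5 (seek(8, SET)): offset=8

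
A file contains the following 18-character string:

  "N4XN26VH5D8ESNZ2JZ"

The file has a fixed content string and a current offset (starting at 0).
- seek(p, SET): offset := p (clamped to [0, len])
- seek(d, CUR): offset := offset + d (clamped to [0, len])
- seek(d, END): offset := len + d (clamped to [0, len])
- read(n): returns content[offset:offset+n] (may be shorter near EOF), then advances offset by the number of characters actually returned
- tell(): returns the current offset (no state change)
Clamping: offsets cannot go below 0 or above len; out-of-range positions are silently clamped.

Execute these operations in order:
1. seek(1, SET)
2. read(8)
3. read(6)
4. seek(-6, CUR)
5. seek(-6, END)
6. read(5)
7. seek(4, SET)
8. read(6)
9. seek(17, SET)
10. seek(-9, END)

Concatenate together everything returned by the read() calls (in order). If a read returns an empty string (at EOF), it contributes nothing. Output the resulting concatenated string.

After 1 (seek(1, SET)): offset=1
After 2 (read(8)): returned '4XN26VH5', offset=9
After 3 (read(6)): returned 'D8ESNZ', offset=15
After 4 (seek(-6, CUR)): offset=9
After 5 (seek(-6, END)): offset=12
After 6 (read(5)): returned 'SNZ2J', offset=17
After 7 (seek(4, SET)): offset=4
After 8 (read(6)): returned '26VH5D', offset=10
After 9 (seek(17, SET)): offset=17
After 10 (seek(-9, END)): offset=9

Answer: 4XN26VH5D8ESNZSNZ2J26VH5D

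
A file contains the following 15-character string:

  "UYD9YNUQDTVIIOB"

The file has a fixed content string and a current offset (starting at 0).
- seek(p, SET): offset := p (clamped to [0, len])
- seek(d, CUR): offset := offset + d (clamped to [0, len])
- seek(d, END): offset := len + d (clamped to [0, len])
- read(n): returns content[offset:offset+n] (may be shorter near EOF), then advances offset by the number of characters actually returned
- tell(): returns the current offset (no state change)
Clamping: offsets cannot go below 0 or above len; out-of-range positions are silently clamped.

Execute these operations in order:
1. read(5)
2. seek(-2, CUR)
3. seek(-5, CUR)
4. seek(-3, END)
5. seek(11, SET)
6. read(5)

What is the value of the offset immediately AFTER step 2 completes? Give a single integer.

After 1 (read(5)): returned 'UYD9Y', offset=5
After 2 (seek(-2, CUR)): offset=3

Answer: 3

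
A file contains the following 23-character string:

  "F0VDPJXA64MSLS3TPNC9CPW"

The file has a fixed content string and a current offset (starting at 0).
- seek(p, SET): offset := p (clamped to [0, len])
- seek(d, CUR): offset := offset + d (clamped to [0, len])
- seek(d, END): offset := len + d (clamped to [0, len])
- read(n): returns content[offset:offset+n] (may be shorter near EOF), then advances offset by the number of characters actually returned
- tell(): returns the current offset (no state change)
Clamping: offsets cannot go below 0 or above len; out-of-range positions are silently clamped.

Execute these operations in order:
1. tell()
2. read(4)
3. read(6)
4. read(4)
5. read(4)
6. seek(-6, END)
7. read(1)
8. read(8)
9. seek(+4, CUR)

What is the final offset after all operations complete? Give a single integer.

Answer: 23

Derivation:
After 1 (tell()): offset=0
After 2 (read(4)): returned 'F0VD', offset=4
After 3 (read(6)): returned 'PJXA64', offset=10
After 4 (read(4)): returned 'MSLS', offset=14
After 5 (read(4)): returned '3TPN', offset=18
After 6 (seek(-6, END)): offset=17
After 7 (read(1)): returned 'N', offset=18
After 8 (read(8)): returned 'C9CPW', offset=23
After 9 (seek(+4, CUR)): offset=23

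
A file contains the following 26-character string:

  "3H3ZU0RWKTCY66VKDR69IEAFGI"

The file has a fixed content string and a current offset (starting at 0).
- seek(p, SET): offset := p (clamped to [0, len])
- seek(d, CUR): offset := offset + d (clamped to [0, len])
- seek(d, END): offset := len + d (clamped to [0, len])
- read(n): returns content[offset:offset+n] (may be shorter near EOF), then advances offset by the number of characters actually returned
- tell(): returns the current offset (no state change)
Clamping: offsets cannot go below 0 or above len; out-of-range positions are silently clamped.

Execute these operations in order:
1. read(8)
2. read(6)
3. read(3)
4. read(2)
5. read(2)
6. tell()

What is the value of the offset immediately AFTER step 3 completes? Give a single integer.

After 1 (read(8)): returned '3H3ZU0RW', offset=8
After 2 (read(6)): returned 'KTCY66', offset=14
After 3 (read(3)): returned 'VKD', offset=17

Answer: 17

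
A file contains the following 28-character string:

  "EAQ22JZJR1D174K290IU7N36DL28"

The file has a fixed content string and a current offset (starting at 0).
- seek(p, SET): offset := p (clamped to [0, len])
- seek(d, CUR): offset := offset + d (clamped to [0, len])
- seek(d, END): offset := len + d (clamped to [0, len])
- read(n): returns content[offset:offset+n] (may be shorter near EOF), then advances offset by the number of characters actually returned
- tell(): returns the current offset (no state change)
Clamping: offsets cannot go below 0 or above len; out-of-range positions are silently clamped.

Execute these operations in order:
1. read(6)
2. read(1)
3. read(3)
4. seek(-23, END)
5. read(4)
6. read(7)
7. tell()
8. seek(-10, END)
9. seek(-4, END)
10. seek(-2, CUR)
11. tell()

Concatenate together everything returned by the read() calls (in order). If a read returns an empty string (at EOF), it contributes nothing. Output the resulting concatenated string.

After 1 (read(6)): returned 'EAQ22J', offset=6
After 2 (read(1)): returned 'Z', offset=7
After 3 (read(3)): returned 'JR1', offset=10
After 4 (seek(-23, END)): offset=5
After 5 (read(4)): returned 'JZJR', offset=9
After 6 (read(7)): returned '1D174K2', offset=16
After 7 (tell()): offset=16
After 8 (seek(-10, END)): offset=18
After 9 (seek(-4, END)): offset=24
After 10 (seek(-2, CUR)): offset=22
After 11 (tell()): offset=22

Answer: EAQ22JZJR1JZJR1D174K2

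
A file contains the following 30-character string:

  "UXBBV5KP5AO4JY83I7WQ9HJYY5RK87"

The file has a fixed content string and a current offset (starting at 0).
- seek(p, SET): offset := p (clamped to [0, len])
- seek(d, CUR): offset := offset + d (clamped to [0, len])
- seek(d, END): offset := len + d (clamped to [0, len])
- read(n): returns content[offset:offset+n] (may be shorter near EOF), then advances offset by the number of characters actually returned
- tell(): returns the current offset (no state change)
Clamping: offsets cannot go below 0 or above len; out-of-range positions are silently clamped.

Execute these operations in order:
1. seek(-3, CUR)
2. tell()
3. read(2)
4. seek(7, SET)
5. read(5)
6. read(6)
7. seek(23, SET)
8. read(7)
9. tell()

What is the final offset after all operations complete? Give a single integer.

Answer: 30

Derivation:
After 1 (seek(-3, CUR)): offset=0
After 2 (tell()): offset=0
After 3 (read(2)): returned 'UX', offset=2
After 4 (seek(7, SET)): offset=7
After 5 (read(5)): returned 'P5AO4', offset=12
After 6 (read(6)): returned 'JY83I7', offset=18
After 7 (seek(23, SET)): offset=23
After 8 (read(7)): returned 'YY5RK87', offset=30
After 9 (tell()): offset=30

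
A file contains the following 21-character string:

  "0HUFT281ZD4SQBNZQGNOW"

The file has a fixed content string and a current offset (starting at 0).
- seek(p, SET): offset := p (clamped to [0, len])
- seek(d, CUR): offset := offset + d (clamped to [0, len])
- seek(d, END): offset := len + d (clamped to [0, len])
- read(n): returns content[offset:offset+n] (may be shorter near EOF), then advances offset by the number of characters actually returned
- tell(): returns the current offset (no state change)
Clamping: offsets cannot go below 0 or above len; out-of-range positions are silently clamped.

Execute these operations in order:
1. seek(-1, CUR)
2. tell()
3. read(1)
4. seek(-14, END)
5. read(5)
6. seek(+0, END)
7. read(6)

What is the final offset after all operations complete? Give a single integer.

After 1 (seek(-1, CUR)): offset=0
After 2 (tell()): offset=0
After 3 (read(1)): returned '0', offset=1
After 4 (seek(-14, END)): offset=7
After 5 (read(5)): returned '1ZD4S', offset=12
After 6 (seek(+0, END)): offset=21
After 7 (read(6)): returned '', offset=21

Answer: 21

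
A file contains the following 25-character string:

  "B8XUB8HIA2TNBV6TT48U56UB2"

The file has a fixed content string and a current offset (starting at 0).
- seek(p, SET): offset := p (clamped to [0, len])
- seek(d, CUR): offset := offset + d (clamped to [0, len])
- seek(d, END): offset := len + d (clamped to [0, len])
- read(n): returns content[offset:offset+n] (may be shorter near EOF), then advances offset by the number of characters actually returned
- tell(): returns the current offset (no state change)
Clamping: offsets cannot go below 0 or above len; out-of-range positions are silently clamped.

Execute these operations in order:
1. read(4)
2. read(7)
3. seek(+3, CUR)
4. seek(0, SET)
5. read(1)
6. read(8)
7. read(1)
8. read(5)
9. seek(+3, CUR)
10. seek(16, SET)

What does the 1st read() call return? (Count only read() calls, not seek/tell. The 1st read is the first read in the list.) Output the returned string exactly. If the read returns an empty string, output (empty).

Answer: B8XU

Derivation:
After 1 (read(4)): returned 'B8XU', offset=4
After 2 (read(7)): returned 'B8HIA2T', offset=11
After 3 (seek(+3, CUR)): offset=14
After 4 (seek(0, SET)): offset=0
After 5 (read(1)): returned 'B', offset=1
After 6 (read(8)): returned '8XUB8HIA', offset=9
After 7 (read(1)): returned '2', offset=10
After 8 (read(5)): returned 'TNBV6', offset=15
After 9 (seek(+3, CUR)): offset=18
After 10 (seek(16, SET)): offset=16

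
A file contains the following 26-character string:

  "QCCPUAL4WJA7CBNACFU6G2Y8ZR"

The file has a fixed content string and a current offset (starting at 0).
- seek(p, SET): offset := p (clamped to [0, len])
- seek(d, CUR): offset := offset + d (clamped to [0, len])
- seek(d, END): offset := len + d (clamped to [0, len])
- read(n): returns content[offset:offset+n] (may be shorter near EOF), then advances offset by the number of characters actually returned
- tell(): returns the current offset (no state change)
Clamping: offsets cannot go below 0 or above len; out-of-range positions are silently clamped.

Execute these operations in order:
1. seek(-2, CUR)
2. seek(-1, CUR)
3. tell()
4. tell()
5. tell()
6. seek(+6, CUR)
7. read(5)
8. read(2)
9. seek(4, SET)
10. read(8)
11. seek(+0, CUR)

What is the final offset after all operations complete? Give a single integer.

After 1 (seek(-2, CUR)): offset=0
After 2 (seek(-1, CUR)): offset=0
After 3 (tell()): offset=0
After 4 (tell()): offset=0
After 5 (tell()): offset=0
After 6 (seek(+6, CUR)): offset=6
After 7 (read(5)): returned 'L4WJA', offset=11
After 8 (read(2)): returned '7C', offset=13
After 9 (seek(4, SET)): offset=4
After 10 (read(8)): returned 'UAL4WJA7', offset=12
After 11 (seek(+0, CUR)): offset=12

Answer: 12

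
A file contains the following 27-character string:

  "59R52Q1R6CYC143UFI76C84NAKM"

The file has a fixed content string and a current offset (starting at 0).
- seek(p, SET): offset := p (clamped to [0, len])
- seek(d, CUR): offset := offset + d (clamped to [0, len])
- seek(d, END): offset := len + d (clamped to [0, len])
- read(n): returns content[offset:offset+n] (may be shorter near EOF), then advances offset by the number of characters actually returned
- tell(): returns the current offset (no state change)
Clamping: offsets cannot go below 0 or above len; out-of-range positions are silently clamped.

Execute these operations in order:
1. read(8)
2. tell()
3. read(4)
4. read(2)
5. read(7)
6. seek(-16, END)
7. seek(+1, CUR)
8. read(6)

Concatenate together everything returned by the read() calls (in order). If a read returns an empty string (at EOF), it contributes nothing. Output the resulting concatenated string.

After 1 (read(8)): returned '59R52Q1R', offset=8
After 2 (tell()): offset=8
After 3 (read(4)): returned '6CYC', offset=12
After 4 (read(2)): returned '14', offset=14
After 5 (read(7)): returned '3UFI76C', offset=21
After 6 (seek(-16, END)): offset=11
After 7 (seek(+1, CUR)): offset=12
After 8 (read(6)): returned '143UFI', offset=18

Answer: 59R52Q1R6CYC143UFI76C143UFI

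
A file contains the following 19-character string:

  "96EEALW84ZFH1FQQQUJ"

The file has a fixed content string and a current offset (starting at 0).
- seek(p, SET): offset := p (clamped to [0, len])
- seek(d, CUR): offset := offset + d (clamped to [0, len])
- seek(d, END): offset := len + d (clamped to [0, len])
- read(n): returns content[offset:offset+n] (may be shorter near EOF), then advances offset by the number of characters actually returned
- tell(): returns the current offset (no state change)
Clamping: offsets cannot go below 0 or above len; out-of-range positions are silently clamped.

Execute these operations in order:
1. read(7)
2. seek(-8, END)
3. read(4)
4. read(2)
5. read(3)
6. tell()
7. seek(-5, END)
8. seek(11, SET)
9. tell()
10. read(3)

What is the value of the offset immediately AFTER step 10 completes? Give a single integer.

After 1 (read(7)): returned '96EEALW', offset=7
After 2 (seek(-8, END)): offset=11
After 3 (read(4)): returned 'H1FQ', offset=15
After 4 (read(2)): returned 'QQ', offset=17
After 5 (read(3)): returned 'UJ', offset=19
After 6 (tell()): offset=19
After 7 (seek(-5, END)): offset=14
After 8 (seek(11, SET)): offset=11
After 9 (tell()): offset=11
After 10 (read(3)): returned 'H1F', offset=14

Answer: 14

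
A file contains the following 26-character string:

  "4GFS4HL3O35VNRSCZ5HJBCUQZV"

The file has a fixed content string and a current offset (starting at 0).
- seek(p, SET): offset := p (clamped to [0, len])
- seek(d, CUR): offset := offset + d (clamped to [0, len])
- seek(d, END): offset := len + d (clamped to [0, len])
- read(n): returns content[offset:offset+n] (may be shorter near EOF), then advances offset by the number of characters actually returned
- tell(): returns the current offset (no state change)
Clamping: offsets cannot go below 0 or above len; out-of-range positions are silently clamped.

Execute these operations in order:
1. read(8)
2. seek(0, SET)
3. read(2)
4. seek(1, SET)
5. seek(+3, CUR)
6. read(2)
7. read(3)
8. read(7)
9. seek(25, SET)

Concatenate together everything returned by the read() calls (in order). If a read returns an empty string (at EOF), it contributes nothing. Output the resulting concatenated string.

After 1 (read(8)): returned '4GFS4HL3', offset=8
After 2 (seek(0, SET)): offset=0
After 3 (read(2)): returned '4G', offset=2
After 4 (seek(1, SET)): offset=1
After 5 (seek(+3, CUR)): offset=4
After 6 (read(2)): returned '4H', offset=6
After 7 (read(3)): returned 'L3O', offset=9
After 8 (read(7)): returned '35VNRSC', offset=16
After 9 (seek(25, SET)): offset=25

Answer: 4GFS4HL34G4HL3O35VNRSC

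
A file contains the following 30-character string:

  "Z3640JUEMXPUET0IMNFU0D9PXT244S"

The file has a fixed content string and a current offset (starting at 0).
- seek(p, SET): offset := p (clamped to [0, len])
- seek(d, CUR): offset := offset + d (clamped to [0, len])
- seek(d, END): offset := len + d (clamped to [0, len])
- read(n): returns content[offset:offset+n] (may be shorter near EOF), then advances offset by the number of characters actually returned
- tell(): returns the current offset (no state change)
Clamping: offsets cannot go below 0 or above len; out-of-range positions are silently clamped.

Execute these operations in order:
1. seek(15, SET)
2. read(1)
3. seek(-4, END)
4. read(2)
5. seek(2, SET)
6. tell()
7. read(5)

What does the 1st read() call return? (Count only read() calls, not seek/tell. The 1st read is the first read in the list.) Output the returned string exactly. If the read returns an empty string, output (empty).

After 1 (seek(15, SET)): offset=15
After 2 (read(1)): returned 'I', offset=16
After 3 (seek(-4, END)): offset=26
After 4 (read(2)): returned '24', offset=28
After 5 (seek(2, SET)): offset=2
After 6 (tell()): offset=2
After 7 (read(5)): returned '640JU', offset=7

Answer: I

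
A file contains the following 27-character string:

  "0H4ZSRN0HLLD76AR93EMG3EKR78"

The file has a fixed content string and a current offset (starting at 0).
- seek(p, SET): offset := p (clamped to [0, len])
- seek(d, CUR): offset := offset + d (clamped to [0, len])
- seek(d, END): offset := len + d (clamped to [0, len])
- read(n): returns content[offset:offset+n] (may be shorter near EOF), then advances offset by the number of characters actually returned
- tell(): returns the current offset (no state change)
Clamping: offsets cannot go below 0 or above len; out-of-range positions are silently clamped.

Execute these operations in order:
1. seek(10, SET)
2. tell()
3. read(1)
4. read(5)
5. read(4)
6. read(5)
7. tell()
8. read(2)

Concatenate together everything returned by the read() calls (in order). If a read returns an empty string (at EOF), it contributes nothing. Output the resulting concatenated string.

After 1 (seek(10, SET)): offset=10
After 2 (tell()): offset=10
After 3 (read(1)): returned 'L', offset=11
After 4 (read(5)): returned 'D76AR', offset=16
After 5 (read(4)): returned '93EM', offset=20
After 6 (read(5)): returned 'G3EKR', offset=25
After 7 (tell()): offset=25
After 8 (read(2)): returned '78', offset=27

Answer: LD76AR93EMG3EKR78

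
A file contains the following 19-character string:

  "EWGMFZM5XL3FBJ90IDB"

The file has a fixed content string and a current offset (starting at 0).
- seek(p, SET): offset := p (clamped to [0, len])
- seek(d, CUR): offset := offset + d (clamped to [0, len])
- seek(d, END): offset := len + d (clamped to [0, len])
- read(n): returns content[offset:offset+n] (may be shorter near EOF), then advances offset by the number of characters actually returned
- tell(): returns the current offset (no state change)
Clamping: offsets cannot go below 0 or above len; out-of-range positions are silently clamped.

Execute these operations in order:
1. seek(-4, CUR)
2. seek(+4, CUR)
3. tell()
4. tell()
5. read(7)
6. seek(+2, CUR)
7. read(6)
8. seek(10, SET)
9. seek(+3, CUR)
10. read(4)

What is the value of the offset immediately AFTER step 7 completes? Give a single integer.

Answer: 19

Derivation:
After 1 (seek(-4, CUR)): offset=0
After 2 (seek(+4, CUR)): offset=4
After 3 (tell()): offset=4
After 4 (tell()): offset=4
After 5 (read(7)): returned 'FZM5XL3', offset=11
After 6 (seek(+2, CUR)): offset=13
After 7 (read(6)): returned 'J90IDB', offset=19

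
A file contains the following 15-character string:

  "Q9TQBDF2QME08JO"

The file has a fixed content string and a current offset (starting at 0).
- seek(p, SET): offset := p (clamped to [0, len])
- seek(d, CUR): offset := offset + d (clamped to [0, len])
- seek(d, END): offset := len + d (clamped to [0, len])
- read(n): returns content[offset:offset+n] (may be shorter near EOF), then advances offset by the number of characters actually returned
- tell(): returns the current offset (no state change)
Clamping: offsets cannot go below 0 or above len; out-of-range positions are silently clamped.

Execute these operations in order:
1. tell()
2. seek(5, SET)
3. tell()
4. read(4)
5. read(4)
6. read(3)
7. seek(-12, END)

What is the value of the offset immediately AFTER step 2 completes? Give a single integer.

After 1 (tell()): offset=0
After 2 (seek(5, SET)): offset=5

Answer: 5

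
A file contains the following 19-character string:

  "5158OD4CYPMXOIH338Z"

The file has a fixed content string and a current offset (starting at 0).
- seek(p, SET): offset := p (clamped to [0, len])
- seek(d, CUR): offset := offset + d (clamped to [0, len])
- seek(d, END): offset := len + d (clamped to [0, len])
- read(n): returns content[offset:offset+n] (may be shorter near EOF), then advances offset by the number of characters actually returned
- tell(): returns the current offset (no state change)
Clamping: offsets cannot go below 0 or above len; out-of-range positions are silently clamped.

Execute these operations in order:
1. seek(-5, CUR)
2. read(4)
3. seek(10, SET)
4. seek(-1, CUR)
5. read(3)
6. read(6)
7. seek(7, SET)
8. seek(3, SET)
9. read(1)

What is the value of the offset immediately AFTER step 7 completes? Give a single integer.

Answer: 7

Derivation:
After 1 (seek(-5, CUR)): offset=0
After 2 (read(4)): returned '5158', offset=4
After 3 (seek(10, SET)): offset=10
After 4 (seek(-1, CUR)): offset=9
After 5 (read(3)): returned 'PMX', offset=12
After 6 (read(6)): returned 'OIH338', offset=18
After 7 (seek(7, SET)): offset=7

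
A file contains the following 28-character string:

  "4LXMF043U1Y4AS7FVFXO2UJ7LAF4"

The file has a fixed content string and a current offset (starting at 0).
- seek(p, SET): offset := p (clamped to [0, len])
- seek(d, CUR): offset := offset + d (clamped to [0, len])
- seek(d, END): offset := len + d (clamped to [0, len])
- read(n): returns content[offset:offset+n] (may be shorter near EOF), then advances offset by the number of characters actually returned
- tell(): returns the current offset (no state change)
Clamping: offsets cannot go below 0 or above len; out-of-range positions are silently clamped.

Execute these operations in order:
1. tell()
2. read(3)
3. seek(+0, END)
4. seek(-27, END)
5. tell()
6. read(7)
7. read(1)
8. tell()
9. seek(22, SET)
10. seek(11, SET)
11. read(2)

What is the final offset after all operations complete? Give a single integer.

After 1 (tell()): offset=0
After 2 (read(3)): returned '4LX', offset=3
After 3 (seek(+0, END)): offset=28
After 4 (seek(-27, END)): offset=1
After 5 (tell()): offset=1
After 6 (read(7)): returned 'LXMF043', offset=8
After 7 (read(1)): returned 'U', offset=9
After 8 (tell()): offset=9
After 9 (seek(22, SET)): offset=22
After 10 (seek(11, SET)): offset=11
After 11 (read(2)): returned '4A', offset=13

Answer: 13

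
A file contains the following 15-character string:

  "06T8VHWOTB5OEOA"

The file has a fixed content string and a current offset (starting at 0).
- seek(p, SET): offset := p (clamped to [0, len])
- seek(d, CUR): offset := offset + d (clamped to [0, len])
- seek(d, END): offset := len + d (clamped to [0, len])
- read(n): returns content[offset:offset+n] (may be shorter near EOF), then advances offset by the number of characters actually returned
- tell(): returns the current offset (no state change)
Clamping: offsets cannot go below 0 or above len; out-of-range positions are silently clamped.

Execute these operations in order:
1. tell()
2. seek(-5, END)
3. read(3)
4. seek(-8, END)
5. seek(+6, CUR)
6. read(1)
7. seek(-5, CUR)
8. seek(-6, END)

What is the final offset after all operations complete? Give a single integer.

Answer: 9

Derivation:
After 1 (tell()): offset=0
After 2 (seek(-5, END)): offset=10
After 3 (read(3)): returned '5OE', offset=13
After 4 (seek(-8, END)): offset=7
After 5 (seek(+6, CUR)): offset=13
After 6 (read(1)): returned 'O', offset=14
After 7 (seek(-5, CUR)): offset=9
After 8 (seek(-6, END)): offset=9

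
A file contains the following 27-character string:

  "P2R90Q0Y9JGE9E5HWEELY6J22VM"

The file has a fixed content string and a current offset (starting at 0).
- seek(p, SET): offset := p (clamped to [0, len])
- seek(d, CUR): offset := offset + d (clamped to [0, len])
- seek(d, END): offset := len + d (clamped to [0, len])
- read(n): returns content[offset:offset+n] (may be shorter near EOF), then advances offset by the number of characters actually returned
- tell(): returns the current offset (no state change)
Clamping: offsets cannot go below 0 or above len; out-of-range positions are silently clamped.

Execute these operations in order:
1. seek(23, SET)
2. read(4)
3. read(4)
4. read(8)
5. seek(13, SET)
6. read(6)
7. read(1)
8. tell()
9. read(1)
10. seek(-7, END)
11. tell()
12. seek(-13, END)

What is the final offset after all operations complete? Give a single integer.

After 1 (seek(23, SET)): offset=23
After 2 (read(4)): returned '22VM', offset=27
After 3 (read(4)): returned '', offset=27
After 4 (read(8)): returned '', offset=27
After 5 (seek(13, SET)): offset=13
After 6 (read(6)): returned 'E5HWEE', offset=19
After 7 (read(1)): returned 'L', offset=20
After 8 (tell()): offset=20
After 9 (read(1)): returned 'Y', offset=21
After 10 (seek(-7, END)): offset=20
After 11 (tell()): offset=20
After 12 (seek(-13, END)): offset=14

Answer: 14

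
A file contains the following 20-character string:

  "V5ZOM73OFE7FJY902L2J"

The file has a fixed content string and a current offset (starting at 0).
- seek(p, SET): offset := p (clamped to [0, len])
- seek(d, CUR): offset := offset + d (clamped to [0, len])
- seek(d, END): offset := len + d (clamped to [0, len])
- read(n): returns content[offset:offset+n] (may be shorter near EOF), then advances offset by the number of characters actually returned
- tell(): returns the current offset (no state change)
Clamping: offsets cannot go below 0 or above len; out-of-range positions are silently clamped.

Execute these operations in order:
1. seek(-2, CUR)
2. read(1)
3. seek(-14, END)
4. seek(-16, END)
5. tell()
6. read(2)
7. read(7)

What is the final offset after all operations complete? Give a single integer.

After 1 (seek(-2, CUR)): offset=0
After 2 (read(1)): returned 'V', offset=1
After 3 (seek(-14, END)): offset=6
After 4 (seek(-16, END)): offset=4
After 5 (tell()): offset=4
After 6 (read(2)): returned 'M7', offset=6
After 7 (read(7)): returned '3OFE7FJ', offset=13

Answer: 13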